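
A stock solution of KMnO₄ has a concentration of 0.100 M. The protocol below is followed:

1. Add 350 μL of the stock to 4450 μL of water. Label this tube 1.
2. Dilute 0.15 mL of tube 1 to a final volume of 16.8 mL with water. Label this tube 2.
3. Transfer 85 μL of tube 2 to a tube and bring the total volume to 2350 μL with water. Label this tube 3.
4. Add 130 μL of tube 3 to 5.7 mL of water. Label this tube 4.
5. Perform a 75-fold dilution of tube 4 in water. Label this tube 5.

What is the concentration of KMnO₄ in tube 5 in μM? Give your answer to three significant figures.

Step 1: 350 μL + 4450 μL = 4800 μL total → factor 4800/350 = 13.714
Step 2: 0.15 mL brought to 16.8 mL → factor 16.8/0.15 = 112
Step 3: 85 μL brought to 2350 μL → factor 2350/85 = 27.647
Step 4: 130 μL + 5.7 mL = 5830 μL total → factor 5830/130 = 44.846
Step 5: 75-fold → factor 75
Overall dilution factor = 13.714 × 112 × 27.647 × 44.846 × 75 = 1.4283 × 10^8
Final = 0.100 M / 1.4283 × 10^8 = 7.001 × 10^-10 M = 0.000700 μM

0.000700 μM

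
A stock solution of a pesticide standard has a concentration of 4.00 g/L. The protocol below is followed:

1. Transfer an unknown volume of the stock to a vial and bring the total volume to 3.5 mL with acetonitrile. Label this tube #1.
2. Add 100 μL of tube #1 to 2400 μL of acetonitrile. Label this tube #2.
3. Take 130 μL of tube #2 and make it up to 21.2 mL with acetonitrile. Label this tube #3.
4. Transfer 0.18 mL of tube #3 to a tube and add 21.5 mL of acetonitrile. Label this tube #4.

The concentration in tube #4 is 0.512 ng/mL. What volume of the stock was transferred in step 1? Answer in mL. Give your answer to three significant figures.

0.220 mL

Step 1: v brought to 3.5 mL → factor = 3.5 mL/v
Step 2: 100 μL + 2400 μL = 2500 μL total → factor 2500/100 = 25
Step 3: 130 μL brought to 21.2 mL → factor 21200/130 = 163.08
Step 4: 0.18 mL + 21.5 mL = 21.68 mL total → factor 21.68/0.18 = 120.44
Product of known-step factors = 4.9104 × 10^5
Overall factor = 4.00 g/L / (0.512 ng/mL) = 7.8125 × 10^6
Step-1 factor = 7.8125 × 10^6 / 4.9104 × 10^5 = 15.91
v = 3.5 mL / 15.91 = 0.220 mL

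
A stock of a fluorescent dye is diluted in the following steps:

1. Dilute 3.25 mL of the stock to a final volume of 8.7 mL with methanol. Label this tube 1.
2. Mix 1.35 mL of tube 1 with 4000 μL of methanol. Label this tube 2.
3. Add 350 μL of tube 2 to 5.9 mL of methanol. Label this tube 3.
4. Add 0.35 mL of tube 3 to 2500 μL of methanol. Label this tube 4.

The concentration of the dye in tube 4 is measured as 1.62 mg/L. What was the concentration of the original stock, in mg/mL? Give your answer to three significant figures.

2.50 mg/mL

Step 1: 3.25 mL brought to 8.7 mL → factor 8.7/3.25 = 2.6769
Step 2: 1.35 mL + 4000 μL = 5.35 mL total → factor 5.35/1.35 = 3.963
Step 3: 350 μL + 5.9 mL = 6250 μL total → factor 6250/350 = 17.857
Step 4: 0.35 mL + 2500 μL = 2.85 mL total → factor 2.85/0.35 = 8.1429
Overall dilution factor = 2.6769 × 3.963 × 17.857 × 8.1429 = 1542.6
Stock = 1.62 mg/L × 1542.6 = 2499 mg/L = 2.50 mg/mL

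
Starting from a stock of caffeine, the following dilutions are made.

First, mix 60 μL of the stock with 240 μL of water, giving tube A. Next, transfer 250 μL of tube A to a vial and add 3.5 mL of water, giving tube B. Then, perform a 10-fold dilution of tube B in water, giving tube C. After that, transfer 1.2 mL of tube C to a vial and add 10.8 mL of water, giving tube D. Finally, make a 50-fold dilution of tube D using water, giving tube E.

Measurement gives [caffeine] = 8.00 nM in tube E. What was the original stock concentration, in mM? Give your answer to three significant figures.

3.00 mM

Step 1: 60 μL + 240 μL = 300 μL total → factor 300/60 = 5
Step 2: 250 μL + 3.5 mL = 3750 μL total → factor 3750/250 = 15
Step 3: 10-fold → factor 10
Step 4: 1.2 mL + 10.8 mL = 12 mL total → factor 12/1.2 = 10
Step 5: 50-fold → factor 50
Overall dilution factor = 5 × 15 × 10 × 10 × 50 = 3.75 × 10^5
Stock = 8.00 nM × 3.75 × 10^5 = 3.000 × 10^6 nM = 3.00 mM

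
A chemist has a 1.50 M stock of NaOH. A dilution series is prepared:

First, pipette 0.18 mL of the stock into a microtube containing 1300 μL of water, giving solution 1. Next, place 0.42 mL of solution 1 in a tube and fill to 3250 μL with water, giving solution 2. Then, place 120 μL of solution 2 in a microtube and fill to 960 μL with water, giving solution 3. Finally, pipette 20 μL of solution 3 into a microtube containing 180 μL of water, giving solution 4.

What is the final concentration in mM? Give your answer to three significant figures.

0.295 mM

Step 1: 0.18 mL + 1300 μL = 1.48 mL total → factor 1.48/0.18 = 8.2222
Step 2: 0.42 mL brought to 3250 μL → factor 3.25/0.42 = 7.7381
Step 3: 120 μL brought to 960 μL → factor 960/120 = 8
Step 4: 20 μL + 180 μL = 200 μL total → factor 200/20 = 10
Overall dilution factor = 8.2222 × 7.7381 × 8 × 10 = 5089.9
Final = 1.50 M / 5089.9 = 0.0002947 M = 0.295 mM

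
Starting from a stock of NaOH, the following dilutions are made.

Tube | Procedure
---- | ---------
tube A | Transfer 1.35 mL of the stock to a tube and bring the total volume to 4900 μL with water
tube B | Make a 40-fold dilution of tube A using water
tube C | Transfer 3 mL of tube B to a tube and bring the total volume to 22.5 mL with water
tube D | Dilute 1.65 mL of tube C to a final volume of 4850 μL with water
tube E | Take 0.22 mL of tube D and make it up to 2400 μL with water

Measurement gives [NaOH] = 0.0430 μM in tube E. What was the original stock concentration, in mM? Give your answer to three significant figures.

1.50 mM

Step 1: 1.35 mL brought to 4900 μL → factor 4.9/1.35 = 3.6296
Step 2: 40-fold → factor 40
Step 3: 3 mL brought to 22.5 mL → factor 22.5/3 = 7.5
Step 4: 1.65 mL brought to 4850 μL → factor 4.85/1.65 = 2.9394
Step 5: 0.22 mL brought to 2400 μL → factor 2.4/0.22 = 10.909
Overall dilution factor = 3.6296 × 40 × 7.5 × 2.9394 × 10.909 = 34916
Stock = 0.0430 μM × 34916 = 1501 μM = 1.50 mM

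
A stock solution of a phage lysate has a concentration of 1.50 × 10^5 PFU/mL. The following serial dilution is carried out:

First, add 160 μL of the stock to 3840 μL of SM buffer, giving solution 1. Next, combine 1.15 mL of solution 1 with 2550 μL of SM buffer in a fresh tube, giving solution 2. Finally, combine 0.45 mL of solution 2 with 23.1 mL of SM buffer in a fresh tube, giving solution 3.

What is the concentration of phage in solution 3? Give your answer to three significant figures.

35.6 PFU/mL

Step 1: 160 μL + 3840 μL = 4000 μL total → factor 4000/160 = 25
Step 2: 1.15 mL + 2550 μL = 3.7 mL total → factor 3.7/1.15 = 3.2174
Step 3: 0.45 mL + 23.1 mL = 23.55 mL total → factor 23.55/0.45 = 52.333
Overall dilution factor = 25 × 3.2174 × 52.333 = 4209.4
Final = 1.50 × 10^5 PFU/mL / 4209.4 = 35.6 PFU/mL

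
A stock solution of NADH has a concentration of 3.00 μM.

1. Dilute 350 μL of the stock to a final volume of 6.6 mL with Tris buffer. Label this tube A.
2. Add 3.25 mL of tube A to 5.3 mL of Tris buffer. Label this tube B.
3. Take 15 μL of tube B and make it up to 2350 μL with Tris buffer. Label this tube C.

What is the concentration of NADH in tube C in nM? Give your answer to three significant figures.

Step 1: 350 μL brought to 6.6 mL → factor 6600/350 = 18.857
Step 2: 3.25 mL + 5.3 mL = 8.55 mL total → factor 8.55/3.25 = 2.6308
Step 3: 15 μL brought to 2350 μL → factor 2350/15 = 156.67
Overall dilution factor = 18.857 × 2.6308 × 156.67 = 7772
Final = 3.00 μM / 7772 = 0.0003860 μM = 0.386 nM

0.386 nM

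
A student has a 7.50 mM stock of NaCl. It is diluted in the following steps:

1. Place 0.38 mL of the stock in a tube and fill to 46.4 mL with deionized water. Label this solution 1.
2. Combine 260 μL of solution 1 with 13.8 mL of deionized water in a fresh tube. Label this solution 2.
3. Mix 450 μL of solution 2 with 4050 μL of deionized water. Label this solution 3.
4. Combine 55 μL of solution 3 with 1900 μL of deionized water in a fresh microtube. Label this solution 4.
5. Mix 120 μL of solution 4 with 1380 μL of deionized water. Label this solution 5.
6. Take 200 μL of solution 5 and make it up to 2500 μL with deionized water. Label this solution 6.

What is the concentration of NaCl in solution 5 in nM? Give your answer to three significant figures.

Step 1: 0.38 mL brought to 46.4 mL → factor 46.4/0.38 = 122.11
Step 2: 260 μL + 13.8 mL = 14060 μL total → factor 14060/260 = 54.077
Step 3: 450 μL + 4050 μL = 4500 μL total → factor 4500/450 = 10
Step 4: 55 μL + 1900 μL = 1955 μL total → factor 1955/55 = 35.545
Step 5: 120 μL + 1380 μL = 1500 μL total → factor 1500/120 = 12.5
Dilution factor through solution 5 = 122.11 × 54.077 × 10 × 35.545 × 12.5 = 2.9339 × 10^7
[solution 5] = 7.50 mM / 2.9339 × 10^7 = 2.556 × 10^-7 mM = 0.256 nM

0.256 nM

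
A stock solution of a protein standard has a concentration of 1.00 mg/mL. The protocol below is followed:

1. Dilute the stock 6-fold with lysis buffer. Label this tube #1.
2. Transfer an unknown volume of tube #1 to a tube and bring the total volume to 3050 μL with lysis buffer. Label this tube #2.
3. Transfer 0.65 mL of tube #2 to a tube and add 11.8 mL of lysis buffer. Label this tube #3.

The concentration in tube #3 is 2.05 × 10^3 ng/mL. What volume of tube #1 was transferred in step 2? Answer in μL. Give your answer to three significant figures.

Step 1: 6-fold → factor 6
Step 2: v brought to 3050 μL → factor = 3050 μL/v
Step 3: 0.65 mL + 11.8 mL = 12.45 mL total → factor 12.45/0.65 = 19.154
Product of known-step factors = 114.92
Overall factor = 1.00 mg/mL / (2.05 × 10^3 ng/mL) = 487.8
Step-2 factor = 487.8 / 114.92 = 4.2446
v = 3050 μL / 4.2446 = 719 μL

719 μL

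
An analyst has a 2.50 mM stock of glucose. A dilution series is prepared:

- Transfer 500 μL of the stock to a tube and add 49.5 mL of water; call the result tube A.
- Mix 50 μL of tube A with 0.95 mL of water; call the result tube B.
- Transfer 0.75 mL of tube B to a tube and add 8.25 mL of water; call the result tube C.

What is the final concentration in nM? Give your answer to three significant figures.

Step 1: 500 μL + 49.5 mL = 50000 μL total → factor 50000/500 = 100
Step 2: 50 μL + 0.95 mL = 1000 μL total → factor 1000/50 = 20
Step 3: 0.75 mL + 8.25 mL = 9 mL total → factor 9/0.75 = 12
Overall dilution factor = 100 × 20 × 12 = 24000
Final = 2.50 mM / 24000 = 0.0001042 mM = 104 nM

104 nM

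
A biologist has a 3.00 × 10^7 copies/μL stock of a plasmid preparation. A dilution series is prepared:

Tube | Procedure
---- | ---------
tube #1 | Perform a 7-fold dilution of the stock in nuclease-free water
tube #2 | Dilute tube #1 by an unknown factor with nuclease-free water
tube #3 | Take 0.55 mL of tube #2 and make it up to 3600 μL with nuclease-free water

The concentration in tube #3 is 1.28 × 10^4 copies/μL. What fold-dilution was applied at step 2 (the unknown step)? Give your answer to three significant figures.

Step 1: 7-fold → factor 7
Step 2: unknown factor x
Step 3: 0.55 mL brought to 3600 μL → factor 3.6/0.55 = 6.5455
Product of known-step factors = 45.818
Overall factor = 3.00 × 10^7 copies/μL / (1.28 × 10^4 copies/μL) = 2343.8
x = 2343.8 / 45.818 = 51.2

51.2-fold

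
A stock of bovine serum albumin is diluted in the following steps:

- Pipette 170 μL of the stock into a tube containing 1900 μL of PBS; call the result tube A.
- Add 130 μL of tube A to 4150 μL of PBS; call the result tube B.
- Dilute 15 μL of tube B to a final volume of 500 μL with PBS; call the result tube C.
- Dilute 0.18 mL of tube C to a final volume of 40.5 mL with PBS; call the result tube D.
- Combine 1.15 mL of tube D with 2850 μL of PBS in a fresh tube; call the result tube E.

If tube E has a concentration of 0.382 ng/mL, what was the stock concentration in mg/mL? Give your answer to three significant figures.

3.99 mg/mL

Step 1: 170 μL + 1900 μL = 2070 μL total → factor 2070/170 = 12.176
Step 2: 130 μL + 4150 μL = 4280 μL total → factor 4280/130 = 32.923
Step 3: 15 μL brought to 500 μL → factor 500/15 = 33.333
Step 4: 0.18 mL brought to 40.5 mL → factor 40.5/0.18 = 225
Step 5: 1.15 mL + 2850 μL = 4 mL total → factor 4/1.15 = 3.4783
Overall dilution factor = 12.176 × 32.923 × 33.333 × 225 × 3.4783 = 1.0458 × 10^7
Stock = 0.382 ng/mL × 1.0458 × 10^7 = 3.995 × 10^6 ng/mL = 3.99 mg/mL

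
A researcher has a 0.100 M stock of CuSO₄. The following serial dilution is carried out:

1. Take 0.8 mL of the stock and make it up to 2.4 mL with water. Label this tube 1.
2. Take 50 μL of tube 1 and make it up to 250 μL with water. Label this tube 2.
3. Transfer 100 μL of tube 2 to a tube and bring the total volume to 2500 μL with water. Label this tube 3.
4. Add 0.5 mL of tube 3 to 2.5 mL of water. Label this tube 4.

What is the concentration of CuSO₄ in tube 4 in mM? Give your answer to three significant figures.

0.0444 mM

Step 1: 0.8 mL brought to 2.4 mL → factor 2.4/0.8 = 3
Step 2: 50 μL brought to 250 μL → factor 250/50 = 5
Step 3: 100 μL brought to 2500 μL → factor 2500/100 = 25
Step 4: 0.5 mL + 2.5 mL = 3 mL total → factor 3/0.5 = 6
Overall dilution factor = 3 × 5 × 25 × 6 = 2250
Final = 0.100 M / 2250 = 4.444 × 10^-5 M = 0.0444 mM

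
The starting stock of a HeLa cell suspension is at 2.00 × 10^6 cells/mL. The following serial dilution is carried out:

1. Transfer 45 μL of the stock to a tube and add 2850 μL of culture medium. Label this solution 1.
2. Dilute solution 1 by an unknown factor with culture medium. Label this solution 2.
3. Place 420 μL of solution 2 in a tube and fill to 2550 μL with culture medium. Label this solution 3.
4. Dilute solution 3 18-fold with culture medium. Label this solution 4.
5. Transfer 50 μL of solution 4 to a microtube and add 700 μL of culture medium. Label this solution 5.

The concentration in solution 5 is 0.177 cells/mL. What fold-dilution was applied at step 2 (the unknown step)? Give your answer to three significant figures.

107-fold

Step 1: 45 μL + 2850 μL = 2895 μL total → factor 2895/45 = 64.333
Step 2: unknown factor x
Step 3: 420 μL brought to 2550 μL → factor 2550/420 = 6.0714
Step 4: 18-fold → factor 18
Step 5: 50 μL + 700 μL = 750 μL total → factor 750/50 = 15
Product of known-step factors = 1.0546 × 10^5
Overall factor = 2.00 × 10^6 cells/mL / (0.177 cells/mL) = 1.1299 × 10^7
x = 1.1299 × 10^7 / 1.0546 × 10^5 = 107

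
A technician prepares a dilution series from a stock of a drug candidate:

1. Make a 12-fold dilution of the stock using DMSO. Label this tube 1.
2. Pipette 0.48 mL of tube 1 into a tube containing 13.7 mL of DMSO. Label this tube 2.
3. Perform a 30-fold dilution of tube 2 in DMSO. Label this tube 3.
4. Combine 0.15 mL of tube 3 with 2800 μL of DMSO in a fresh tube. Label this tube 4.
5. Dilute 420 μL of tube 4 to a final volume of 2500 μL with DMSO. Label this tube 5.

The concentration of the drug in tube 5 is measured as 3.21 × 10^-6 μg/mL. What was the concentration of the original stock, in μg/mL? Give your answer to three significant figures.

Step 1: 12-fold → factor 12
Step 2: 0.48 mL + 13.7 mL = 14.18 mL total → factor 14.18/0.48 = 29.542
Step 3: 30-fold → factor 30
Step 4: 0.15 mL + 2800 μL = 2.95 mL total → factor 2.95/0.15 = 19.667
Step 5: 420 μL brought to 2500 μL → factor 2500/420 = 5.9524
Overall dilution factor = 12 × 29.542 × 30 × 19.667 × 5.9524 = 1.245 × 10^6
Stock = 3.21 × 10^-6 μg/mL × 1.245 × 10^6 = 4.00 μg/mL

4.00 μg/mL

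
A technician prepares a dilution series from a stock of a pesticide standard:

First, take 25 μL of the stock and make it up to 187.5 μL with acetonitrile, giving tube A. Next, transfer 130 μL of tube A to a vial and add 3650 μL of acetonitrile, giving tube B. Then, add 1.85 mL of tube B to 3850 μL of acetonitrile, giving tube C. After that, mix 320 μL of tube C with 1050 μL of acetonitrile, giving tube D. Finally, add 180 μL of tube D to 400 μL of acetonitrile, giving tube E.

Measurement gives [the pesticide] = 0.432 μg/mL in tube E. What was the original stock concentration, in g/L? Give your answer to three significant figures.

4.00 g/L

Step 1: 25 μL brought to 187.5 μL → factor 187.5/25 = 7.5
Step 2: 130 μL + 3650 μL = 3780 μL total → factor 3780/130 = 29.077
Step 3: 1.85 mL + 3850 μL = 5.7 mL total → factor 5.7/1.85 = 3.0811
Step 4: 320 μL + 1050 μL = 1370 μL total → factor 1370/320 = 4.2812
Step 5: 180 μL + 400 μL = 580 μL total → factor 580/180 = 3.2222
Overall dilution factor = 7.5 × 29.077 × 3.0811 × 4.2812 × 3.2222 = 9269.1
Stock = 0.432 μg/mL × 9269.1 = 4004 μg/mL = 4.00 g/L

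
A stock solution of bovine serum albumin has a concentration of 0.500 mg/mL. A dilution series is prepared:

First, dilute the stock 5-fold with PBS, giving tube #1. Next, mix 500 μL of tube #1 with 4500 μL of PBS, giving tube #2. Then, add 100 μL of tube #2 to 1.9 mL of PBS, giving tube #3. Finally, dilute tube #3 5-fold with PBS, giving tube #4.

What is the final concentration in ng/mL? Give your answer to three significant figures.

Step 1: 5-fold → factor 5
Step 2: 500 μL + 4500 μL = 5000 μL total → factor 5000/500 = 10
Step 3: 100 μL + 1.9 mL = 2000 μL total → factor 2000/100 = 20
Step 4: 5-fold → factor 5
Overall dilution factor = 5 × 10 × 20 × 5 = 5000
Final = 0.500 mg/mL / 5000 = 0.0001000 mg/mL = 100 ng/mL

100 ng/mL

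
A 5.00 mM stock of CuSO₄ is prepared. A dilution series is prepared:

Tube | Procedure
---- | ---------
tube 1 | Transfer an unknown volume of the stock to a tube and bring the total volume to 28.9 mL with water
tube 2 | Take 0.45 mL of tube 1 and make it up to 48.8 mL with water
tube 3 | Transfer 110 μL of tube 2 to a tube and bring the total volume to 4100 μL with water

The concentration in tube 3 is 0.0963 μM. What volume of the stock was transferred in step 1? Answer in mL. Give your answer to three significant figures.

2.25 mL

Step 1: v brought to 28.9 mL → factor = 28.9 mL/v
Step 2: 0.45 mL brought to 48.8 mL → factor 48.8/0.45 = 108.44
Step 3: 110 μL brought to 4100 μL → factor 4100/110 = 37.273
Product of known-step factors = 4042
Overall factor = 5.00 mM / (0.0963 μM) = 51921
Step-1 factor = 51921 / 4042 = 12.845
v = 28.9 mL / 12.845 = 2.25 mL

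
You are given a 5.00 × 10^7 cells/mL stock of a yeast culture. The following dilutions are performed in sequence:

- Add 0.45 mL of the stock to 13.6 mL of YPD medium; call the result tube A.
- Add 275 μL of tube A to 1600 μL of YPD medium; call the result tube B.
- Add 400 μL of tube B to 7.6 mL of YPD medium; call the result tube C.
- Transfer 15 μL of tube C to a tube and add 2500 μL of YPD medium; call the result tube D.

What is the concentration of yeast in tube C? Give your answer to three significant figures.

1.17 × 10^4 cells/mL

Step 1: 0.45 mL + 13.6 mL = 14.05 mL total → factor 14.05/0.45 = 31.222
Step 2: 275 μL + 1600 μL = 1875 μL total → factor 1875/275 = 6.8182
Step 3: 400 μL + 7.6 mL = 8000 μL total → factor 8000/400 = 20
Dilution factor through tube C = 31.222 × 6.8182 × 20 = 4257.6
[tube C] = 5.00 × 10^7 cells/mL / 4257.6 = 1.17 × 10^4 cells/mL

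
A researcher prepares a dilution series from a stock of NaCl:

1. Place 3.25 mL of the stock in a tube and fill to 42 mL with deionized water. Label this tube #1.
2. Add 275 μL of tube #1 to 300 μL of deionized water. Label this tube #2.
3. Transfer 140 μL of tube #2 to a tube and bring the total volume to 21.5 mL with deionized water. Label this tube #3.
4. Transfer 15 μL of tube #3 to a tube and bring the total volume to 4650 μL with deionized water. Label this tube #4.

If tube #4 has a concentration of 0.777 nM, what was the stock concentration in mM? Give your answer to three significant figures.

Step 1: 3.25 mL brought to 42 mL → factor 42/3.25 = 12.923
Step 2: 275 μL + 300 μL = 575 μL total → factor 575/275 = 2.0909
Step 3: 140 μL brought to 21.5 mL → factor 21500/140 = 153.57
Step 4: 15 μL brought to 4650 μL → factor 4650/15 = 310
Overall dilution factor = 12.923 × 2.0909 × 153.57 × 310 = 1.2864 × 10^6
Stock = 0.777 nM × 1.2864 × 10^6 = 9.995 × 10^5 nM = 1.00 mM

1.00 mM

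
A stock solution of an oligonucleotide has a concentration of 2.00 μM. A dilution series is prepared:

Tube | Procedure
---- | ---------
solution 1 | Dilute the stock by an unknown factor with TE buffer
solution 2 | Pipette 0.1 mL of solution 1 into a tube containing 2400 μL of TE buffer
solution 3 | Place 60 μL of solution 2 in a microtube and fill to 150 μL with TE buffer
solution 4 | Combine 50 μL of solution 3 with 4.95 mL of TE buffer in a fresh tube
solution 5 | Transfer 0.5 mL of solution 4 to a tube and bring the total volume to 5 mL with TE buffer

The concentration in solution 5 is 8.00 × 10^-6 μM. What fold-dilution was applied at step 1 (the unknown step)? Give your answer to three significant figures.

Step 1: unknown factor x
Step 2: 0.1 mL + 2400 μL = 2.5 mL total → factor 2.5/0.1 = 25
Step 3: 60 μL brought to 150 μL → factor 150/60 = 2.5
Step 4: 50 μL + 4.95 mL = 5000 μL total → factor 5000/50 = 100
Step 5: 0.5 mL brought to 5 mL → factor 5/0.5 = 10
Product of known-step factors = 62500
Overall factor = 2.00 μM / (8.00 × 10^-6 μM) = 2.5 × 10^5
x = 2.5 × 10^5 / 62500 = 4.00

4.00-fold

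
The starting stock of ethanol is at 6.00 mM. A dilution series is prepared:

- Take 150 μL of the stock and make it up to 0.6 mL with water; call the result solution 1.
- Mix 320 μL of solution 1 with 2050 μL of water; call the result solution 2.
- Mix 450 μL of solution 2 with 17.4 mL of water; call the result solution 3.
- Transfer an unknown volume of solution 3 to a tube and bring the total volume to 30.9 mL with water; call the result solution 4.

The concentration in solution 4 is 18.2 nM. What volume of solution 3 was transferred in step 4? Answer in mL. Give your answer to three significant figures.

0.110 mL

Step 1: 150 μL brought to 0.6 mL → factor 600/150 = 4
Step 2: 320 μL + 2050 μL = 2370 μL total → factor 2370/320 = 7.4062
Step 3: 450 μL + 17.4 mL = 17850 μL total → factor 17850/450 = 39.667
Step 4: v brought to 30.9 mL → factor = 30.9 mL/v
Product of known-step factors = 1175.1
Overall factor = 6.00 mM / (18.2 nM) = 3.2967 × 10^5
Step-4 factor = 3.2967 × 10^5 / 1175.1 = 280.54
v = 30.9 mL / 280.54 = 0.110 mL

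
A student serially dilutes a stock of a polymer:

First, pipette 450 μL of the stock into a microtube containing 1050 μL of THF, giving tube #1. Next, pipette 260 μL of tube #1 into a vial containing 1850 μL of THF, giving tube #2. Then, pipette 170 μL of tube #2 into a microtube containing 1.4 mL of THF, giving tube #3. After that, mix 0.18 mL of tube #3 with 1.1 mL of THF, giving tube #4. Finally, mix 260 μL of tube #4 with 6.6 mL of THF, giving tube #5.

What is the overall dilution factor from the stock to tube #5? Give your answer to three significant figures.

4.69 × 10^4

Step 1: 450 μL + 1050 μL = 1500 μL total → factor 1500/450 = 3.3333
Step 2: 260 μL + 1850 μL = 2110 μL total → factor 2110/260 = 8.1154
Step 3: 170 μL + 1.4 mL = 1570 μL total → factor 1570/170 = 9.2353
Step 4: 0.18 mL + 1.1 mL = 1.28 mL total → factor 1.28/0.18 = 7.1111
Step 5: 260 μL + 6.6 mL = 6860 μL total → factor 6860/260 = 26.385
Overall dilution factor = 3.3333 × 8.1154 × 9.2353 × 7.1111 × 26.385 = 46873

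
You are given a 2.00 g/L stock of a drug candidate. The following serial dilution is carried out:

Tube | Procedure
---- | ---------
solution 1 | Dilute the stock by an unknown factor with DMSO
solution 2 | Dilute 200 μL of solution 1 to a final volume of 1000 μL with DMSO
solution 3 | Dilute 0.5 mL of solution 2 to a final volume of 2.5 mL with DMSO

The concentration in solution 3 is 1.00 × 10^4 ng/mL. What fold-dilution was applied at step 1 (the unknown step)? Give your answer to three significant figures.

8.00-fold

Step 1: unknown factor x
Step 2: 200 μL brought to 1000 μL → factor 1000/200 = 5
Step 3: 0.5 mL brought to 2.5 mL → factor 2.5/0.5 = 5
Product of known-step factors = 25
Overall factor = 2.00 g/L / (1.00 × 10^4 ng/mL) = 200
x = 200 / 25 = 8.00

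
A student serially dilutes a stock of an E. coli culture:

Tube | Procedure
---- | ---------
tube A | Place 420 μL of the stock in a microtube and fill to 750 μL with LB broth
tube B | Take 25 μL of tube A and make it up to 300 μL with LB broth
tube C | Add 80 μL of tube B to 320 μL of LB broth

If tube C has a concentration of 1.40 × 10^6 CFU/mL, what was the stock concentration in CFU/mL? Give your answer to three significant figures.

1.50 × 10^8 CFU/mL

Step 1: 420 μL brought to 750 μL → factor 750/420 = 1.7857
Step 2: 25 μL brought to 300 μL → factor 300/25 = 12
Step 3: 80 μL + 320 μL = 400 μL total → factor 400/80 = 5
Overall dilution factor = 1.7857 × 12 × 5 = 107.14
Stock = 1.40 × 10^6 CFU/mL × 107.14 = 1.50 × 10^8 CFU/mL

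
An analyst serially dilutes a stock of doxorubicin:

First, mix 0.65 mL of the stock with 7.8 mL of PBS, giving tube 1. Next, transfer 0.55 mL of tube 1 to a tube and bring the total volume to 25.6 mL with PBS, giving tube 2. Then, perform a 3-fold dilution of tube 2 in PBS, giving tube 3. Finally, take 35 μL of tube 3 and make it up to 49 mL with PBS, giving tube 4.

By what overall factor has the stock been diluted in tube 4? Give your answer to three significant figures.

Step 1: 0.65 mL + 7.8 mL = 8.45 mL total → factor 8.45/0.65 = 13
Step 2: 0.55 mL brought to 25.6 mL → factor 25.6/0.55 = 46.545
Step 3: 3-fold → factor 3
Step 4: 35 μL brought to 49 mL → factor 49000/35 = 1400
Overall dilution factor = 13 × 46.545 × 3 × 1400 = 2.5414 × 10^6

2.54 × 10^6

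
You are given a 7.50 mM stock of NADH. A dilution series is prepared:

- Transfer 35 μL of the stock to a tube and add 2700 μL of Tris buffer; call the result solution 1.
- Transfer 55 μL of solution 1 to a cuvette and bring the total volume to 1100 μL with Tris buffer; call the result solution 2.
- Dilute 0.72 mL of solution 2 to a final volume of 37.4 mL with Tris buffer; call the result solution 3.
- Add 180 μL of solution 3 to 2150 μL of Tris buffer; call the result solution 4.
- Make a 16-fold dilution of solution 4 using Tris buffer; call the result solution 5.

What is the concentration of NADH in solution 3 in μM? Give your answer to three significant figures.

Step 1: 35 μL + 2700 μL = 2735 μL total → factor 2735/35 = 78.143
Step 2: 55 μL brought to 1100 μL → factor 1100/55 = 20
Step 3: 0.72 mL brought to 37.4 mL → factor 37.4/0.72 = 51.944
Dilution factor through solution 3 = 78.143 × 20 × 51.944 = 81182
[solution 3] = 7.50 mM / 81182 = 9.239 × 10^-5 mM = 0.0924 μM

0.0924 μM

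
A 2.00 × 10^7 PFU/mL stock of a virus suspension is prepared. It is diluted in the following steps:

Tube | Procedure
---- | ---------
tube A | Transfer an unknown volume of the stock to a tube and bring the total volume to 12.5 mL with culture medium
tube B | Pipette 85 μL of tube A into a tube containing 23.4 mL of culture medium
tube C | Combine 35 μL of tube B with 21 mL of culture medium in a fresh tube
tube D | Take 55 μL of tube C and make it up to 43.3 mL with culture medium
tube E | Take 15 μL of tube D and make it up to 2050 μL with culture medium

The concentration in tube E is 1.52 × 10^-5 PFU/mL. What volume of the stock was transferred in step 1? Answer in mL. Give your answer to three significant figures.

Step 1: v brought to 12.5 mL → factor = 12.5 mL/v
Step 2: 85 μL + 23.4 mL = 23485 μL total → factor 23485/85 = 276.29
Step 3: 35 μL + 21 mL = 21035 μL total → factor 21035/35 = 601
Step 4: 55 μL brought to 43.3 mL → factor 43300/55 = 787.27
Step 5: 15 μL brought to 2050 μL → factor 2050/15 = 136.67
Product of known-step factors = 1.7866 × 10^10
Overall factor = 2.00 × 10^7 PFU/mL / (1.52 × 10^-5 PFU/mL) = 1.3158 × 10^12
Step-1 factor = 1.3158 × 10^12 / 1.7866 × 10^10 = 73.647
v = 12.5 mL / 73.647 = 0.170 mL

0.170 mL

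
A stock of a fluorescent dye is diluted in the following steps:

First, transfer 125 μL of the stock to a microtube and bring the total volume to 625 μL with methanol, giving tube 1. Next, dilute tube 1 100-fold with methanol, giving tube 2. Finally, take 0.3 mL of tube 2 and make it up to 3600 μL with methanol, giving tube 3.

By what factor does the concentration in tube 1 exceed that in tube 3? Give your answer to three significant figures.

Step 1: 125 μL brought to 625 μL → factor 625/125 = 5
Step 2: 100-fold → factor 100
Step 3: 0.3 mL brought to 3600 μL → factor 3.6/0.3 = 12
Dilution factor to tube 1 = 5; to tube 3 = 6000
[tube 1]/[tube 3] = (factor to tube 3)/(factor to tube 1) = 6000/5 = 1.20 × 10^3

1.20 × 10^3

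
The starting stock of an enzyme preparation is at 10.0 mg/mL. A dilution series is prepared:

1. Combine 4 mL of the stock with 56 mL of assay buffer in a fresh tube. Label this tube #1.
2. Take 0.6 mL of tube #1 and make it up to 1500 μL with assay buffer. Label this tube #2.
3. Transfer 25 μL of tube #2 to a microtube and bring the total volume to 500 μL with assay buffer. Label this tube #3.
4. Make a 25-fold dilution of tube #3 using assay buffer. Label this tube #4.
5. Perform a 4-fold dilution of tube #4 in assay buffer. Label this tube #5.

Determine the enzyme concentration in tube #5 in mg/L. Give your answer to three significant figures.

0.133 mg/L

Step 1: 4 mL + 56 mL = 60 mL total → factor 60/4 = 15
Step 2: 0.6 mL brought to 1500 μL → factor 1.5/0.6 = 2.5
Step 3: 25 μL brought to 500 μL → factor 500/25 = 20
Step 4: 25-fold → factor 25
Step 5: 4-fold → factor 4
Overall dilution factor = 15 × 2.5 × 20 × 25 × 4 = 75000
Final = 10.0 mg/mL / 75000 = 0.0001333 mg/mL = 0.133 mg/L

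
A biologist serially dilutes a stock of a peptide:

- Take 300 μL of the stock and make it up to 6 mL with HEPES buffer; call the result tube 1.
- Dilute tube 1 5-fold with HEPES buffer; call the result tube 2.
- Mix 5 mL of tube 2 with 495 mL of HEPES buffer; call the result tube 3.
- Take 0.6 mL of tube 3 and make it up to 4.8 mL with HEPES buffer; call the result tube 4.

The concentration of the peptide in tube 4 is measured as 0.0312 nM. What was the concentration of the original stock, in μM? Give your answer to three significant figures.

2.50 μM

Step 1: 300 μL brought to 6 mL → factor 6000/300 = 20
Step 2: 5-fold → factor 5
Step 3: 5 mL + 495 mL = 500 mL total → factor 500/5 = 100
Step 4: 0.6 mL brought to 4.8 mL → factor 4.8/0.6 = 8
Overall dilution factor = 20 × 5 × 100 × 8 = 80000
Stock = 0.0312 nM × 80000 = 2496 nM = 2.50 μM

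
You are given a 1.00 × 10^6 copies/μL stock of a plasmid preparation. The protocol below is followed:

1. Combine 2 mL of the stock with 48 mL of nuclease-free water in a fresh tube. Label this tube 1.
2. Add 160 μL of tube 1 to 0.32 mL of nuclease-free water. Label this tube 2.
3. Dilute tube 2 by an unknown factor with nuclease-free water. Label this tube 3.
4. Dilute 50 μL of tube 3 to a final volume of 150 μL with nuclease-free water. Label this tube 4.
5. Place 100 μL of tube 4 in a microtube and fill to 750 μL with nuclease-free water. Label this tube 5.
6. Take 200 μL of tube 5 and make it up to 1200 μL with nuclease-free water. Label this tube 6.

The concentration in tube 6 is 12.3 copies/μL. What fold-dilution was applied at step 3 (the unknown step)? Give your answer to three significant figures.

Step 1: 2 mL + 48 mL = 50 mL total → factor 50/2 = 25
Step 2: 160 μL + 0.32 mL = 480 μL total → factor 480/160 = 3
Step 3: unknown factor x
Step 4: 50 μL brought to 150 μL → factor 150/50 = 3
Step 5: 100 μL brought to 750 μL → factor 750/100 = 7.5
Step 6: 200 μL brought to 1200 μL → factor 1200/200 = 6
Product of known-step factors = 10125
Overall factor = 1.00 × 10^6 copies/μL / (12.3 copies/μL) = 81301
x = 81301 / 10125 = 8.03

8.03-fold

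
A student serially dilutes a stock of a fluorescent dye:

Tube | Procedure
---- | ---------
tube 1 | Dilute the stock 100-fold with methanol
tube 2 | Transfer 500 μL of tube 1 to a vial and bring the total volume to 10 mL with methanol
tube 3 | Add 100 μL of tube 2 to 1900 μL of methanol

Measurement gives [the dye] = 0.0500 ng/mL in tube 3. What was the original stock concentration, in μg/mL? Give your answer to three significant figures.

Step 1: 100-fold → factor 100
Step 2: 500 μL brought to 10 mL → factor 10000/500 = 20
Step 3: 100 μL + 1900 μL = 2000 μL total → factor 2000/100 = 20
Overall dilution factor = 100 × 20 × 20 = 40000
Stock = 0.0500 ng/mL × 40000 = 2000 ng/mL = 2.00 μg/mL

2.00 μg/mL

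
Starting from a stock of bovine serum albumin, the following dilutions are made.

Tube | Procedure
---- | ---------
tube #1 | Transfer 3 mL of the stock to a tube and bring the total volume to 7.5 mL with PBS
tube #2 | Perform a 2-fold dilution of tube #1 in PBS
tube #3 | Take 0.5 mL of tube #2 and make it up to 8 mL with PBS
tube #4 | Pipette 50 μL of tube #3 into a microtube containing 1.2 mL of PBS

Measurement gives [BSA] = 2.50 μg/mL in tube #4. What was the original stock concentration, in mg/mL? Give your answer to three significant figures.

Step 1: 3 mL brought to 7.5 mL → factor 7.5/3 = 2.5
Step 2: 2-fold → factor 2
Step 3: 0.5 mL brought to 8 mL → factor 8/0.5 = 16
Step 4: 50 μL + 1.2 mL = 1250 μL total → factor 1250/50 = 25
Overall dilution factor = 2.5 × 2 × 16 × 25 = 2000
Stock = 2.50 μg/mL × 2000 = 5000 μg/mL = 5.00 mg/mL

5.00 mg/mL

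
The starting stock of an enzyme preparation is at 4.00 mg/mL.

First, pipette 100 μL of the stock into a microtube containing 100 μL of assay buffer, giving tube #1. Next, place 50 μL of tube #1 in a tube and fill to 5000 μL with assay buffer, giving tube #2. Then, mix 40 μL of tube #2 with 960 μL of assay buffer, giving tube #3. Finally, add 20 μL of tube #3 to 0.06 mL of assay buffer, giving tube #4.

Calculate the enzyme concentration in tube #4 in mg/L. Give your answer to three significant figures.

0.200 mg/L

Step 1: 100 μL + 100 μL = 200 μL total → factor 200/100 = 2
Step 2: 50 μL brought to 5000 μL → factor 5000/50 = 100
Step 3: 40 μL + 960 μL = 1000 μL total → factor 1000/40 = 25
Step 4: 20 μL + 0.06 mL = 80 μL total → factor 80/20 = 4
Dilution factor through tube #4 = 2 × 100 × 25 × 4 = 20000
[tube #4] = 4.00 mg/mL / 20000 = 0.0002000 mg/mL = 0.200 mg/L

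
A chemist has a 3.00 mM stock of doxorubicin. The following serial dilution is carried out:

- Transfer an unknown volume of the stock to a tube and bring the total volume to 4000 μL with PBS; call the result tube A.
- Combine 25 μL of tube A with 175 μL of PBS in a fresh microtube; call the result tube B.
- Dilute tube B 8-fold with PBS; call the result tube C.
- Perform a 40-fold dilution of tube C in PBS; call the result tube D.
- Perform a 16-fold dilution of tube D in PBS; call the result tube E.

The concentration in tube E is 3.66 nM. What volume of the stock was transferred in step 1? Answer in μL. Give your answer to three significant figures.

200 μL

Step 1: v brought to 4000 μL → factor = 4000 μL/v
Step 2: 25 μL + 175 μL = 200 μL total → factor 200/25 = 8
Step 3: 8-fold → factor 8
Step 4: 40-fold → factor 40
Step 5: 16-fold → factor 16
Product of known-step factors = 40960
Overall factor = 3.00 mM / (3.66 nM) = 8.1967 × 10^5
Step-1 factor = 8.1967 × 10^5 / 40960 = 20.012
v = 4000 μL / 20.012 = 200 μL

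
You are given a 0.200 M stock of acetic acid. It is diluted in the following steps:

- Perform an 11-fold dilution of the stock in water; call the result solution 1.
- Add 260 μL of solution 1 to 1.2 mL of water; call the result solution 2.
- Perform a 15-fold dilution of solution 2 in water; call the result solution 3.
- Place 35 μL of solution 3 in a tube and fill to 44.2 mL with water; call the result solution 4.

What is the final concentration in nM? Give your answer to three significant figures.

171 nM

Step 1: 11-fold → factor 11
Step 2: 260 μL + 1.2 mL = 1460 μL total → factor 1460/260 = 5.6154
Step 3: 15-fold → factor 15
Step 4: 35 μL brought to 44.2 mL → factor 44200/35 = 1262.9
Overall dilution factor = 11 × 5.6154 × 15 × 1262.9 = 1.1701 × 10^6
Final = 0.200 M / 1.1701 × 10^6 = 1.709 × 10^-7 M = 171 nM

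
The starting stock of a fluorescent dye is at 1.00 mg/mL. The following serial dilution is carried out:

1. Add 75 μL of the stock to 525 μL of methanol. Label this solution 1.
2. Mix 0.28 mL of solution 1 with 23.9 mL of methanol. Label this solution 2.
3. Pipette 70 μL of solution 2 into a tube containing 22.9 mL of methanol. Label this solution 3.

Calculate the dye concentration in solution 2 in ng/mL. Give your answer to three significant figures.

1.45 × 10^3 ng/mL

Step 1: 75 μL + 525 μL = 600 μL total → factor 600/75 = 8
Step 2: 0.28 mL + 23.9 mL = 24.18 mL total → factor 24.18/0.28 = 86.357
Dilution factor through solution 2 = 8 × 86.357 = 690.86
[solution 2] = 1.00 mg/mL / 690.86 = 0.001447 mg/mL = 1.45 × 10^3 ng/mL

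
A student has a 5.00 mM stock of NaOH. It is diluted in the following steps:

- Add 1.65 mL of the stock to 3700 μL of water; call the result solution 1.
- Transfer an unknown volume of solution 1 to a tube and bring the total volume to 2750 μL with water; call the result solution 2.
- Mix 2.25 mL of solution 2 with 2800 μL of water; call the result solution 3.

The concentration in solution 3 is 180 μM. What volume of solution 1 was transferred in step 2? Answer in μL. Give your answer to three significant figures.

Step 1: 1.65 mL + 3700 μL = 5.35 mL total → factor 5.35/1.65 = 3.2424
Step 2: v brought to 2750 μL → factor = 2750 μL/v
Step 3: 2.25 mL + 2800 μL = 5.05 mL total → factor 5.05/2.25 = 2.2444
Product of known-step factors = 7.2774
Overall factor = 5.00 mM / (180 μM) = 27.778
Step-2 factor = 27.778 / 7.2774 = 3.817
v = 2750 μL / 3.817 = 720 μL

720 μL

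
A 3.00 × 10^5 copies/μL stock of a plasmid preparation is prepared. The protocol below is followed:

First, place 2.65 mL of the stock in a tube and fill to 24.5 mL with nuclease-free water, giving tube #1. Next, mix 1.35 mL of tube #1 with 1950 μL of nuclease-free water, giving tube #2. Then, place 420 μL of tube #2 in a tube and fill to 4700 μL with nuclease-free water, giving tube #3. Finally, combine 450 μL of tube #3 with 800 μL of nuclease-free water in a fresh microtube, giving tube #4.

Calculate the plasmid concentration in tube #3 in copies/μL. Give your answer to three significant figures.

Step 1: 2.65 mL brought to 24.5 mL → factor 24.5/2.65 = 9.2453
Step 2: 1.35 mL + 1950 μL = 3.3 mL total → factor 3.3/1.35 = 2.4444
Step 3: 420 μL brought to 4700 μL → factor 4700/420 = 11.19
Dilution factor through tube #3 = 9.2453 × 2.4444 × 11.19 = 252.9
[tube #3] = 3.00 × 10^5 copies/μL / 252.9 = 1.19 × 10^3 copies/μL

1.19 × 10^3 copies/μL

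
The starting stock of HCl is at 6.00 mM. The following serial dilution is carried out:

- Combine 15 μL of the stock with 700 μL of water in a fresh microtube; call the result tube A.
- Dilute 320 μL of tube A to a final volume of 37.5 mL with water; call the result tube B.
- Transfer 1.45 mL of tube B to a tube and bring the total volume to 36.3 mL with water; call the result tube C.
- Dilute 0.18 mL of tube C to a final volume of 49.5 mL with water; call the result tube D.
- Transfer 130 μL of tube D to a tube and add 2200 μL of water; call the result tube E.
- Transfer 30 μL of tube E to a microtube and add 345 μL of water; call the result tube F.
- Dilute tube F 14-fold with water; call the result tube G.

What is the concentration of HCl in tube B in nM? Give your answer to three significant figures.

1.07 × 10^3 nM

Step 1: 15 μL + 700 μL = 715 μL total → factor 715/15 = 47.667
Step 2: 320 μL brought to 37.5 mL → factor 37500/320 = 117.19
Dilution factor through tube B = 47.667 × 117.19 = 5585.9
[tube B] = 6.00 mM / 5585.9 = 0.001074 mM = 1.07 × 10^3 nM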